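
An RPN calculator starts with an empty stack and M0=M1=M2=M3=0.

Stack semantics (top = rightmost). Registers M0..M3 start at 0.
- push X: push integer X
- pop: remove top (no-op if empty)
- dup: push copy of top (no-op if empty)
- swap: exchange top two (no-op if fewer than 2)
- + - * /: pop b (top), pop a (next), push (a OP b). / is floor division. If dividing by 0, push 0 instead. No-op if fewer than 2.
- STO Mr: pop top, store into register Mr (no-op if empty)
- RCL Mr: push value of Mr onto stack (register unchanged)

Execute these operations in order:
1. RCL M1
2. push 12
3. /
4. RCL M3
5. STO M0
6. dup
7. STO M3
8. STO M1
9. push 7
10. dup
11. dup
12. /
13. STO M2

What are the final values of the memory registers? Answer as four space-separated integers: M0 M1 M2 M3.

Answer: 0 0 1 0

Derivation:
After op 1 (RCL M1): stack=[0] mem=[0,0,0,0]
After op 2 (push 12): stack=[0,12] mem=[0,0,0,0]
After op 3 (/): stack=[0] mem=[0,0,0,0]
After op 4 (RCL M3): stack=[0,0] mem=[0,0,0,0]
After op 5 (STO M0): stack=[0] mem=[0,0,0,0]
After op 6 (dup): stack=[0,0] mem=[0,0,0,0]
After op 7 (STO M3): stack=[0] mem=[0,0,0,0]
After op 8 (STO M1): stack=[empty] mem=[0,0,0,0]
After op 9 (push 7): stack=[7] mem=[0,0,0,0]
After op 10 (dup): stack=[7,7] mem=[0,0,0,0]
After op 11 (dup): stack=[7,7,7] mem=[0,0,0,0]
After op 12 (/): stack=[7,1] mem=[0,0,0,0]
After op 13 (STO M2): stack=[7] mem=[0,0,1,0]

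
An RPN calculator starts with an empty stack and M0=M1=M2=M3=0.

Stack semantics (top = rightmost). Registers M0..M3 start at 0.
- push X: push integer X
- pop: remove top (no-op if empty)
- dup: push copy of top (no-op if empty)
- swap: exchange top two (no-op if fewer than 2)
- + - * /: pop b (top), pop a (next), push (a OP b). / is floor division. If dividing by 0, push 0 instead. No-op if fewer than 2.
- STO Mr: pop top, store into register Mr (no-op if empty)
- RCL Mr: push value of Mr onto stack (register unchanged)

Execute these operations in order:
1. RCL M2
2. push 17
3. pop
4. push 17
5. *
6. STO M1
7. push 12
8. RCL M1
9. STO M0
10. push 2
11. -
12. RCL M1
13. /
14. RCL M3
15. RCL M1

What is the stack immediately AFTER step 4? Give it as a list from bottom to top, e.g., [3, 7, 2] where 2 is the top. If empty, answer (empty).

After op 1 (RCL M2): stack=[0] mem=[0,0,0,0]
After op 2 (push 17): stack=[0,17] mem=[0,0,0,0]
After op 3 (pop): stack=[0] mem=[0,0,0,0]
After op 4 (push 17): stack=[0,17] mem=[0,0,0,0]

[0, 17]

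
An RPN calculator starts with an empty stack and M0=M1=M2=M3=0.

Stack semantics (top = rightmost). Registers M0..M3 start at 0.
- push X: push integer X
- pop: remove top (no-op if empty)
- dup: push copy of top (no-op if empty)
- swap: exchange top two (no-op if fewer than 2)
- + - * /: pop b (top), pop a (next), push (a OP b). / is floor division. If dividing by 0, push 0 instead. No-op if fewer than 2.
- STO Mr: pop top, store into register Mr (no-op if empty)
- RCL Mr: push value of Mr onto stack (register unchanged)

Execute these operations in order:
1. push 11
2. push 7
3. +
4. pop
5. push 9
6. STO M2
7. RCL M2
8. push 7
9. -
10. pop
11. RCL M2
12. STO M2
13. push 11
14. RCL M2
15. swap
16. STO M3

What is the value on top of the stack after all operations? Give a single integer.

After op 1 (push 11): stack=[11] mem=[0,0,0,0]
After op 2 (push 7): stack=[11,7] mem=[0,0,0,0]
After op 3 (+): stack=[18] mem=[0,0,0,0]
After op 4 (pop): stack=[empty] mem=[0,0,0,0]
After op 5 (push 9): stack=[9] mem=[0,0,0,0]
After op 6 (STO M2): stack=[empty] mem=[0,0,9,0]
After op 7 (RCL M2): stack=[9] mem=[0,0,9,0]
After op 8 (push 7): stack=[9,7] mem=[0,0,9,0]
After op 9 (-): stack=[2] mem=[0,0,9,0]
After op 10 (pop): stack=[empty] mem=[0,0,9,0]
After op 11 (RCL M2): stack=[9] mem=[0,0,9,0]
After op 12 (STO M2): stack=[empty] mem=[0,0,9,0]
After op 13 (push 11): stack=[11] mem=[0,0,9,0]
After op 14 (RCL M2): stack=[11,9] mem=[0,0,9,0]
After op 15 (swap): stack=[9,11] mem=[0,0,9,0]
After op 16 (STO M3): stack=[9] mem=[0,0,9,11]

Answer: 9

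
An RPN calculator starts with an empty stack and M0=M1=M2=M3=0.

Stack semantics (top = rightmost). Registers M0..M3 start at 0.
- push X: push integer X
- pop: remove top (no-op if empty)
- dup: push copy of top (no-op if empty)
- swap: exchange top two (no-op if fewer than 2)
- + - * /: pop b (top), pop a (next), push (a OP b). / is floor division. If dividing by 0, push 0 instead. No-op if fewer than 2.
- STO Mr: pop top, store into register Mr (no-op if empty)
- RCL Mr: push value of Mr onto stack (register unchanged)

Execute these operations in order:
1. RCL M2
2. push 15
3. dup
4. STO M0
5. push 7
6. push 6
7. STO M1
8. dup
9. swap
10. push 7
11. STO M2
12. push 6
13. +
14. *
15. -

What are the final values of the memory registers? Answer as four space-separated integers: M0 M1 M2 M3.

Answer: 15 6 7 0

Derivation:
After op 1 (RCL M2): stack=[0] mem=[0,0,0,0]
After op 2 (push 15): stack=[0,15] mem=[0,0,0,0]
After op 3 (dup): stack=[0,15,15] mem=[0,0,0,0]
After op 4 (STO M0): stack=[0,15] mem=[15,0,0,0]
After op 5 (push 7): stack=[0,15,7] mem=[15,0,0,0]
After op 6 (push 6): stack=[0,15,7,6] mem=[15,0,0,0]
After op 7 (STO M1): stack=[0,15,7] mem=[15,6,0,0]
After op 8 (dup): stack=[0,15,7,7] mem=[15,6,0,0]
After op 9 (swap): stack=[0,15,7,7] mem=[15,6,0,0]
After op 10 (push 7): stack=[0,15,7,7,7] mem=[15,6,0,0]
After op 11 (STO M2): stack=[0,15,7,7] mem=[15,6,7,0]
After op 12 (push 6): stack=[0,15,7,7,6] mem=[15,6,7,0]
After op 13 (+): stack=[0,15,7,13] mem=[15,6,7,0]
After op 14 (*): stack=[0,15,91] mem=[15,6,7,0]
After op 15 (-): stack=[0,-76] mem=[15,6,7,0]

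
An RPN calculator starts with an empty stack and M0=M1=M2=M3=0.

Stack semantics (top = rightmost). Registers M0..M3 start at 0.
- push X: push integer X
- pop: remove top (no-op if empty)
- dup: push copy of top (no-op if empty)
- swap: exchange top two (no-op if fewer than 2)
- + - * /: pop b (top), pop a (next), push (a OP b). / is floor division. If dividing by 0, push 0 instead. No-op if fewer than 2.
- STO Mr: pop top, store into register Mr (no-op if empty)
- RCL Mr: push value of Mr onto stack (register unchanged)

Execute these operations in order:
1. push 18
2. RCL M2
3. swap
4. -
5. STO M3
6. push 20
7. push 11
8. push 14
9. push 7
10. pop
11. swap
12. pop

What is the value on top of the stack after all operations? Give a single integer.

Answer: 14

Derivation:
After op 1 (push 18): stack=[18] mem=[0,0,0,0]
After op 2 (RCL M2): stack=[18,0] mem=[0,0,0,0]
After op 3 (swap): stack=[0,18] mem=[0,0,0,0]
After op 4 (-): stack=[-18] mem=[0,0,0,0]
After op 5 (STO M3): stack=[empty] mem=[0,0,0,-18]
After op 6 (push 20): stack=[20] mem=[0,0,0,-18]
After op 7 (push 11): stack=[20,11] mem=[0,0,0,-18]
After op 8 (push 14): stack=[20,11,14] mem=[0,0,0,-18]
After op 9 (push 7): stack=[20,11,14,7] mem=[0,0,0,-18]
After op 10 (pop): stack=[20,11,14] mem=[0,0,0,-18]
After op 11 (swap): stack=[20,14,11] mem=[0,0,0,-18]
After op 12 (pop): stack=[20,14] mem=[0,0,0,-18]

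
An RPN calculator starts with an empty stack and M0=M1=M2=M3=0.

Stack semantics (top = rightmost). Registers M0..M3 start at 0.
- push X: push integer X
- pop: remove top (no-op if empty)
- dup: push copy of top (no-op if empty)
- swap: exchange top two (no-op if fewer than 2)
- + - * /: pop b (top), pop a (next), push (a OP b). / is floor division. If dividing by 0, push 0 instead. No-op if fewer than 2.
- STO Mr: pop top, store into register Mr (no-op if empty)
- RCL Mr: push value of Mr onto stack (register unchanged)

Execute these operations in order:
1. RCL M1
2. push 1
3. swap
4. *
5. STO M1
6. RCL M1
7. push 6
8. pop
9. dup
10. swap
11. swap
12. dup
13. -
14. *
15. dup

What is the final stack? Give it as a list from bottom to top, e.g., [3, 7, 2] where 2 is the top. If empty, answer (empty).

After op 1 (RCL M1): stack=[0] mem=[0,0,0,0]
After op 2 (push 1): stack=[0,1] mem=[0,0,0,0]
After op 3 (swap): stack=[1,0] mem=[0,0,0,0]
After op 4 (*): stack=[0] mem=[0,0,0,0]
After op 5 (STO M1): stack=[empty] mem=[0,0,0,0]
After op 6 (RCL M1): stack=[0] mem=[0,0,0,0]
After op 7 (push 6): stack=[0,6] mem=[0,0,0,0]
After op 8 (pop): stack=[0] mem=[0,0,0,0]
After op 9 (dup): stack=[0,0] mem=[0,0,0,0]
After op 10 (swap): stack=[0,0] mem=[0,0,0,0]
After op 11 (swap): stack=[0,0] mem=[0,0,0,0]
After op 12 (dup): stack=[0,0,0] mem=[0,0,0,0]
After op 13 (-): stack=[0,0] mem=[0,0,0,0]
After op 14 (*): stack=[0] mem=[0,0,0,0]
After op 15 (dup): stack=[0,0] mem=[0,0,0,0]

Answer: [0, 0]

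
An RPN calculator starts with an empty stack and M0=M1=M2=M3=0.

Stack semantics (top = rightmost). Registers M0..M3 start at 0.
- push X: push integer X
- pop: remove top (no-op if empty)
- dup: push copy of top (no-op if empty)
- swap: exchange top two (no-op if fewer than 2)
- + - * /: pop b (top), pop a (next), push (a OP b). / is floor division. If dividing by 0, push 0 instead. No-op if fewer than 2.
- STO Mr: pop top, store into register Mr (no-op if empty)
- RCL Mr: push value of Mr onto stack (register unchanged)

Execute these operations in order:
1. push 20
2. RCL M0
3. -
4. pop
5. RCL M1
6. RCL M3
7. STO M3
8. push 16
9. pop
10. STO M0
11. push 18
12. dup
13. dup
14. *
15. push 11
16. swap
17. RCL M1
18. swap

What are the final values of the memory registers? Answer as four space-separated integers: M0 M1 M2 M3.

After op 1 (push 20): stack=[20] mem=[0,0,0,0]
After op 2 (RCL M0): stack=[20,0] mem=[0,0,0,0]
After op 3 (-): stack=[20] mem=[0,0,0,0]
After op 4 (pop): stack=[empty] mem=[0,0,0,0]
After op 5 (RCL M1): stack=[0] mem=[0,0,0,0]
After op 6 (RCL M3): stack=[0,0] mem=[0,0,0,0]
After op 7 (STO M3): stack=[0] mem=[0,0,0,0]
After op 8 (push 16): stack=[0,16] mem=[0,0,0,0]
After op 9 (pop): stack=[0] mem=[0,0,0,0]
After op 10 (STO M0): stack=[empty] mem=[0,0,0,0]
After op 11 (push 18): stack=[18] mem=[0,0,0,0]
After op 12 (dup): stack=[18,18] mem=[0,0,0,0]
After op 13 (dup): stack=[18,18,18] mem=[0,0,0,0]
After op 14 (*): stack=[18,324] mem=[0,0,0,0]
After op 15 (push 11): stack=[18,324,11] mem=[0,0,0,0]
After op 16 (swap): stack=[18,11,324] mem=[0,0,0,0]
After op 17 (RCL M1): stack=[18,11,324,0] mem=[0,0,0,0]
After op 18 (swap): stack=[18,11,0,324] mem=[0,0,0,0]

Answer: 0 0 0 0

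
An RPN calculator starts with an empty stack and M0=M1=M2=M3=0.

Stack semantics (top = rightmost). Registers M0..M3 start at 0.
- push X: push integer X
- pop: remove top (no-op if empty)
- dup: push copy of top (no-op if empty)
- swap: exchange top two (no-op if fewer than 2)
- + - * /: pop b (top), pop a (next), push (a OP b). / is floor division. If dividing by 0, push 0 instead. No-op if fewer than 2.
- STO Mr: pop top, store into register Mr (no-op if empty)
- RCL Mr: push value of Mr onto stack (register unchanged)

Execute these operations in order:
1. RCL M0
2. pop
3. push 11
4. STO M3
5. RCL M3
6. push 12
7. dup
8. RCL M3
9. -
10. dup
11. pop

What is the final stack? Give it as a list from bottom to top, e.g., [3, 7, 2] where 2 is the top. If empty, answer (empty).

Answer: [11, 12, 1]

Derivation:
After op 1 (RCL M0): stack=[0] mem=[0,0,0,0]
After op 2 (pop): stack=[empty] mem=[0,0,0,0]
After op 3 (push 11): stack=[11] mem=[0,0,0,0]
After op 4 (STO M3): stack=[empty] mem=[0,0,0,11]
After op 5 (RCL M3): stack=[11] mem=[0,0,0,11]
After op 6 (push 12): stack=[11,12] mem=[0,0,0,11]
After op 7 (dup): stack=[11,12,12] mem=[0,0,0,11]
After op 8 (RCL M3): stack=[11,12,12,11] mem=[0,0,0,11]
After op 9 (-): stack=[11,12,1] mem=[0,0,0,11]
After op 10 (dup): stack=[11,12,1,1] mem=[0,0,0,11]
After op 11 (pop): stack=[11,12,1] mem=[0,0,0,11]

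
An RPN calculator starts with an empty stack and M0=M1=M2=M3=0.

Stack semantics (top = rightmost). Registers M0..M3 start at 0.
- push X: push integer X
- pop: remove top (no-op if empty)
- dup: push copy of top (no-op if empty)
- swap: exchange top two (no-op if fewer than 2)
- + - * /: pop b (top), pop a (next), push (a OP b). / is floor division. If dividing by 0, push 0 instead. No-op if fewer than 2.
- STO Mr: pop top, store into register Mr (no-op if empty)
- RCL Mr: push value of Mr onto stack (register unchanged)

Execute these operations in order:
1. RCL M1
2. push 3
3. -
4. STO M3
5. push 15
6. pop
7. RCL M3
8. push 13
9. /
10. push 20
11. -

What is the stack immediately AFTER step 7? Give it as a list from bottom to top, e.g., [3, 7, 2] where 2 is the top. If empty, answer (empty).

After op 1 (RCL M1): stack=[0] mem=[0,0,0,0]
After op 2 (push 3): stack=[0,3] mem=[0,0,0,0]
After op 3 (-): stack=[-3] mem=[0,0,0,0]
After op 4 (STO M3): stack=[empty] mem=[0,0,0,-3]
After op 5 (push 15): stack=[15] mem=[0,0,0,-3]
After op 6 (pop): stack=[empty] mem=[0,0,0,-3]
After op 7 (RCL M3): stack=[-3] mem=[0,0,0,-3]

[-3]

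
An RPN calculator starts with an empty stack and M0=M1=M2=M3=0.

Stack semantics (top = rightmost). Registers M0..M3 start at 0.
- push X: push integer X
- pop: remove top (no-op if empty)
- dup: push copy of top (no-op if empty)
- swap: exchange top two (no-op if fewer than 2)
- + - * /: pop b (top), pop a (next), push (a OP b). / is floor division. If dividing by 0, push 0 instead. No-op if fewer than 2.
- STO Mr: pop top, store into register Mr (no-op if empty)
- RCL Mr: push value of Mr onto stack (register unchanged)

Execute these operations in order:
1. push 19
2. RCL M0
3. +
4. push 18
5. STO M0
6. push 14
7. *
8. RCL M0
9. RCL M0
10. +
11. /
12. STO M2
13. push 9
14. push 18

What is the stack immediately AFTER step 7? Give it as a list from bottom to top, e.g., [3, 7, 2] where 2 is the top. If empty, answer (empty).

After op 1 (push 19): stack=[19] mem=[0,0,0,0]
After op 2 (RCL M0): stack=[19,0] mem=[0,0,0,0]
After op 3 (+): stack=[19] mem=[0,0,0,0]
After op 4 (push 18): stack=[19,18] mem=[0,0,0,0]
After op 5 (STO M0): stack=[19] mem=[18,0,0,0]
After op 6 (push 14): stack=[19,14] mem=[18,0,0,0]
After op 7 (*): stack=[266] mem=[18,0,0,0]

[266]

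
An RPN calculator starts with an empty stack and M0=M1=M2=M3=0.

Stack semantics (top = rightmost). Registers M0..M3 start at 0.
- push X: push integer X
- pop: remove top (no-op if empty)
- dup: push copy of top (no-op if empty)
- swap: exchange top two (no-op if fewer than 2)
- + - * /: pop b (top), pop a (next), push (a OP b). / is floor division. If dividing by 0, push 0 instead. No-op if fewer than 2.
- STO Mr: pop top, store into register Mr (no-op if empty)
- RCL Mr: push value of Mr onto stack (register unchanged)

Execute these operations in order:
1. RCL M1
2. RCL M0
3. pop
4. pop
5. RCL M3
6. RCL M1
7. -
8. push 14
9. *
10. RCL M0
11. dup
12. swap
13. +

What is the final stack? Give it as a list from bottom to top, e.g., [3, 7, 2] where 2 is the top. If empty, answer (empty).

After op 1 (RCL M1): stack=[0] mem=[0,0,0,0]
After op 2 (RCL M0): stack=[0,0] mem=[0,0,0,0]
After op 3 (pop): stack=[0] mem=[0,0,0,0]
After op 4 (pop): stack=[empty] mem=[0,0,0,0]
After op 5 (RCL M3): stack=[0] mem=[0,0,0,0]
After op 6 (RCL M1): stack=[0,0] mem=[0,0,0,0]
After op 7 (-): stack=[0] mem=[0,0,0,0]
After op 8 (push 14): stack=[0,14] mem=[0,0,0,0]
After op 9 (*): stack=[0] mem=[0,0,0,0]
After op 10 (RCL M0): stack=[0,0] mem=[0,0,0,0]
After op 11 (dup): stack=[0,0,0] mem=[0,0,0,0]
After op 12 (swap): stack=[0,0,0] mem=[0,0,0,0]
After op 13 (+): stack=[0,0] mem=[0,0,0,0]

Answer: [0, 0]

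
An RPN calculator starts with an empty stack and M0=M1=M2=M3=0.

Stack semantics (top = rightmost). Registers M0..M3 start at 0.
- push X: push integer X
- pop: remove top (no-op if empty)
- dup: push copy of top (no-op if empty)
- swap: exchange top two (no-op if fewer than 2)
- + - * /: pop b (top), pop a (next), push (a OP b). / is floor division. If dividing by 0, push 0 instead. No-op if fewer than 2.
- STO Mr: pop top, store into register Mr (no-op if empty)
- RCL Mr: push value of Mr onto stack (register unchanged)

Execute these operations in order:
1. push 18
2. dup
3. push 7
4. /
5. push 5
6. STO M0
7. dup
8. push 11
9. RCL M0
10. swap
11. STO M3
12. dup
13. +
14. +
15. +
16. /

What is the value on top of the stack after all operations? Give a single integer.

After op 1 (push 18): stack=[18] mem=[0,0,0,0]
After op 2 (dup): stack=[18,18] mem=[0,0,0,0]
After op 3 (push 7): stack=[18,18,7] mem=[0,0,0,0]
After op 4 (/): stack=[18,2] mem=[0,0,0,0]
After op 5 (push 5): stack=[18,2,5] mem=[0,0,0,0]
After op 6 (STO M0): stack=[18,2] mem=[5,0,0,0]
After op 7 (dup): stack=[18,2,2] mem=[5,0,0,0]
After op 8 (push 11): stack=[18,2,2,11] mem=[5,0,0,0]
After op 9 (RCL M0): stack=[18,2,2,11,5] mem=[5,0,0,0]
After op 10 (swap): stack=[18,2,2,5,11] mem=[5,0,0,0]
After op 11 (STO M3): stack=[18,2,2,5] mem=[5,0,0,11]
After op 12 (dup): stack=[18,2,2,5,5] mem=[5,0,0,11]
After op 13 (+): stack=[18,2,2,10] mem=[5,0,0,11]
After op 14 (+): stack=[18,2,12] mem=[5,0,0,11]
After op 15 (+): stack=[18,14] mem=[5,0,0,11]
After op 16 (/): stack=[1] mem=[5,0,0,11]

Answer: 1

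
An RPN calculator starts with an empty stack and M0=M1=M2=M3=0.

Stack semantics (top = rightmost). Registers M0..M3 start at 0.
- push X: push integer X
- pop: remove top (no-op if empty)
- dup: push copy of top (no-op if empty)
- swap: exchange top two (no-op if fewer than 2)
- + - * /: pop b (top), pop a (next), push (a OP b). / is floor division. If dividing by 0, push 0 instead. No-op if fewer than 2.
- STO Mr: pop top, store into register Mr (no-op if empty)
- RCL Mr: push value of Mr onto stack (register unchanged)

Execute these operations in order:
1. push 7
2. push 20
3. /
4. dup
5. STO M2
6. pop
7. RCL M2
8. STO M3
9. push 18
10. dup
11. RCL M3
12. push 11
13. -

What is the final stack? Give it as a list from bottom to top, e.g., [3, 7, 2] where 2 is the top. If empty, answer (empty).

Answer: [18, 18, -11]

Derivation:
After op 1 (push 7): stack=[7] mem=[0,0,0,0]
After op 2 (push 20): stack=[7,20] mem=[0,0,0,0]
After op 3 (/): stack=[0] mem=[0,0,0,0]
After op 4 (dup): stack=[0,0] mem=[0,0,0,0]
After op 5 (STO M2): stack=[0] mem=[0,0,0,0]
After op 6 (pop): stack=[empty] mem=[0,0,0,0]
After op 7 (RCL M2): stack=[0] mem=[0,0,0,0]
After op 8 (STO M3): stack=[empty] mem=[0,0,0,0]
After op 9 (push 18): stack=[18] mem=[0,0,0,0]
After op 10 (dup): stack=[18,18] mem=[0,0,0,0]
After op 11 (RCL M3): stack=[18,18,0] mem=[0,0,0,0]
After op 12 (push 11): stack=[18,18,0,11] mem=[0,0,0,0]
After op 13 (-): stack=[18,18,-11] mem=[0,0,0,0]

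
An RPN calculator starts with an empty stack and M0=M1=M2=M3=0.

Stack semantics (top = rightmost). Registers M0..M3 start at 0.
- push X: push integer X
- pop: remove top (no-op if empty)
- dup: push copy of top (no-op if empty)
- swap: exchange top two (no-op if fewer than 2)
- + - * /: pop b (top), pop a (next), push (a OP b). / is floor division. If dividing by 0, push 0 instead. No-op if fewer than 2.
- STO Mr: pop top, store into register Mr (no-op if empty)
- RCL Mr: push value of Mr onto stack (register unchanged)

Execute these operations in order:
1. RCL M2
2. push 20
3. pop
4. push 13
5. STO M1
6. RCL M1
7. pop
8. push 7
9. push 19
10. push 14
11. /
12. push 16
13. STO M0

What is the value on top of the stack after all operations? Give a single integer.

Answer: 1

Derivation:
After op 1 (RCL M2): stack=[0] mem=[0,0,0,0]
After op 2 (push 20): stack=[0,20] mem=[0,0,0,0]
After op 3 (pop): stack=[0] mem=[0,0,0,0]
After op 4 (push 13): stack=[0,13] mem=[0,0,0,0]
After op 5 (STO M1): stack=[0] mem=[0,13,0,0]
After op 6 (RCL M1): stack=[0,13] mem=[0,13,0,0]
After op 7 (pop): stack=[0] mem=[0,13,0,0]
After op 8 (push 7): stack=[0,7] mem=[0,13,0,0]
After op 9 (push 19): stack=[0,7,19] mem=[0,13,0,0]
After op 10 (push 14): stack=[0,7,19,14] mem=[0,13,0,0]
After op 11 (/): stack=[0,7,1] mem=[0,13,0,0]
After op 12 (push 16): stack=[0,7,1,16] mem=[0,13,0,0]
After op 13 (STO M0): stack=[0,7,1] mem=[16,13,0,0]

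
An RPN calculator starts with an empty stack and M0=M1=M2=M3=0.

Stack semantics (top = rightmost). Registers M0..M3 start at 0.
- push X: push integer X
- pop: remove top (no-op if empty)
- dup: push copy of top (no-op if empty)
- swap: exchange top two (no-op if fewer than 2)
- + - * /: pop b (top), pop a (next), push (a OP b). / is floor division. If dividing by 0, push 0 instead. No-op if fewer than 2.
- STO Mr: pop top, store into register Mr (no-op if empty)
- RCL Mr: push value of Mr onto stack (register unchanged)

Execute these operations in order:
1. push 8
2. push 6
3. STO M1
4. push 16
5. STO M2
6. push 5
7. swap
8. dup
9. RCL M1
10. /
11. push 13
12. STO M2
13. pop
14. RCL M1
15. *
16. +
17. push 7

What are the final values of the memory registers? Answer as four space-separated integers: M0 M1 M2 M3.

Answer: 0 6 13 0

Derivation:
After op 1 (push 8): stack=[8] mem=[0,0,0,0]
After op 2 (push 6): stack=[8,6] mem=[0,0,0,0]
After op 3 (STO M1): stack=[8] mem=[0,6,0,0]
After op 4 (push 16): stack=[8,16] mem=[0,6,0,0]
After op 5 (STO M2): stack=[8] mem=[0,6,16,0]
After op 6 (push 5): stack=[8,5] mem=[0,6,16,0]
After op 7 (swap): stack=[5,8] mem=[0,6,16,0]
After op 8 (dup): stack=[5,8,8] mem=[0,6,16,0]
After op 9 (RCL M1): stack=[5,8,8,6] mem=[0,6,16,0]
After op 10 (/): stack=[5,8,1] mem=[0,6,16,0]
After op 11 (push 13): stack=[5,8,1,13] mem=[0,6,16,0]
After op 12 (STO M2): stack=[5,8,1] mem=[0,6,13,0]
After op 13 (pop): stack=[5,8] mem=[0,6,13,0]
After op 14 (RCL M1): stack=[5,8,6] mem=[0,6,13,0]
After op 15 (*): stack=[5,48] mem=[0,6,13,0]
After op 16 (+): stack=[53] mem=[0,6,13,0]
After op 17 (push 7): stack=[53,7] mem=[0,6,13,0]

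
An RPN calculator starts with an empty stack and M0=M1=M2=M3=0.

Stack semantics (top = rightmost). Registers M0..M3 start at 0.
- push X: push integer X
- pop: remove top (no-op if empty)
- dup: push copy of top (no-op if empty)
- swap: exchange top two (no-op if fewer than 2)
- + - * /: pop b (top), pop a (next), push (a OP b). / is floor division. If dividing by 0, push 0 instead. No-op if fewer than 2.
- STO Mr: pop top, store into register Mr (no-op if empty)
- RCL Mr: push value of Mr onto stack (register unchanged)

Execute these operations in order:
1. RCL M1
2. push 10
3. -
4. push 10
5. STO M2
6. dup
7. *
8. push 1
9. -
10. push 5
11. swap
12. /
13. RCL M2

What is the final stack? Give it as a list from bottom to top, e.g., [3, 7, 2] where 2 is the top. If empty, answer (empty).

Answer: [0, 10]

Derivation:
After op 1 (RCL M1): stack=[0] mem=[0,0,0,0]
After op 2 (push 10): stack=[0,10] mem=[0,0,0,0]
After op 3 (-): stack=[-10] mem=[0,0,0,0]
After op 4 (push 10): stack=[-10,10] mem=[0,0,0,0]
After op 5 (STO M2): stack=[-10] mem=[0,0,10,0]
After op 6 (dup): stack=[-10,-10] mem=[0,0,10,0]
After op 7 (*): stack=[100] mem=[0,0,10,0]
After op 8 (push 1): stack=[100,1] mem=[0,0,10,0]
After op 9 (-): stack=[99] mem=[0,0,10,0]
After op 10 (push 5): stack=[99,5] mem=[0,0,10,0]
After op 11 (swap): stack=[5,99] mem=[0,0,10,0]
After op 12 (/): stack=[0] mem=[0,0,10,0]
After op 13 (RCL M2): stack=[0,10] mem=[0,0,10,0]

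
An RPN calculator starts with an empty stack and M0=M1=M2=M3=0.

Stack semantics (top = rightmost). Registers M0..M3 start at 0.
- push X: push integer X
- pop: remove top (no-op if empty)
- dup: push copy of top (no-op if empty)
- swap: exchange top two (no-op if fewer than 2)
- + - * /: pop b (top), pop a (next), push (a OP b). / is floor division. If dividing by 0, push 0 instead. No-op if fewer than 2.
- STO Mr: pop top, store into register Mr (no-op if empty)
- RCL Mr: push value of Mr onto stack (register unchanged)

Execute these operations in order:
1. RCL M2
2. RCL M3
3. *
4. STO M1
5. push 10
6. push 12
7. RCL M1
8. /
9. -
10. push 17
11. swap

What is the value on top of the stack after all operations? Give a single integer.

Answer: 10

Derivation:
After op 1 (RCL M2): stack=[0] mem=[0,0,0,0]
After op 2 (RCL M3): stack=[0,0] mem=[0,0,0,0]
After op 3 (*): stack=[0] mem=[0,0,0,0]
After op 4 (STO M1): stack=[empty] mem=[0,0,0,0]
After op 5 (push 10): stack=[10] mem=[0,0,0,0]
After op 6 (push 12): stack=[10,12] mem=[0,0,0,0]
After op 7 (RCL M1): stack=[10,12,0] mem=[0,0,0,0]
After op 8 (/): stack=[10,0] mem=[0,0,0,0]
After op 9 (-): stack=[10] mem=[0,0,0,0]
After op 10 (push 17): stack=[10,17] mem=[0,0,0,0]
After op 11 (swap): stack=[17,10] mem=[0,0,0,0]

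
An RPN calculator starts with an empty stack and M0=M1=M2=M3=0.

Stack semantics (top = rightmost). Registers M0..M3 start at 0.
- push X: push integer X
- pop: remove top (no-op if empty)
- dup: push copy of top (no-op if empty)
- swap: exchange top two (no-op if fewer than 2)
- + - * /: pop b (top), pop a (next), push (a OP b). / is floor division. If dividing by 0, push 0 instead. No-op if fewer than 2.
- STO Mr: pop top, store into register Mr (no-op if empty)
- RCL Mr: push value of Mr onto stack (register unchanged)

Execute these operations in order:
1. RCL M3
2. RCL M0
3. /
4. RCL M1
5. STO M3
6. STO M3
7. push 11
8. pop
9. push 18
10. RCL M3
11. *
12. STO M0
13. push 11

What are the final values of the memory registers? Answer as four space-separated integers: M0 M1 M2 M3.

After op 1 (RCL M3): stack=[0] mem=[0,0,0,0]
After op 2 (RCL M0): stack=[0,0] mem=[0,0,0,0]
After op 3 (/): stack=[0] mem=[0,0,0,0]
After op 4 (RCL M1): stack=[0,0] mem=[0,0,0,0]
After op 5 (STO M3): stack=[0] mem=[0,0,0,0]
After op 6 (STO M3): stack=[empty] mem=[0,0,0,0]
After op 7 (push 11): stack=[11] mem=[0,0,0,0]
After op 8 (pop): stack=[empty] mem=[0,0,0,0]
After op 9 (push 18): stack=[18] mem=[0,0,0,0]
After op 10 (RCL M3): stack=[18,0] mem=[0,0,0,0]
After op 11 (*): stack=[0] mem=[0,0,0,0]
After op 12 (STO M0): stack=[empty] mem=[0,0,0,0]
After op 13 (push 11): stack=[11] mem=[0,0,0,0]

Answer: 0 0 0 0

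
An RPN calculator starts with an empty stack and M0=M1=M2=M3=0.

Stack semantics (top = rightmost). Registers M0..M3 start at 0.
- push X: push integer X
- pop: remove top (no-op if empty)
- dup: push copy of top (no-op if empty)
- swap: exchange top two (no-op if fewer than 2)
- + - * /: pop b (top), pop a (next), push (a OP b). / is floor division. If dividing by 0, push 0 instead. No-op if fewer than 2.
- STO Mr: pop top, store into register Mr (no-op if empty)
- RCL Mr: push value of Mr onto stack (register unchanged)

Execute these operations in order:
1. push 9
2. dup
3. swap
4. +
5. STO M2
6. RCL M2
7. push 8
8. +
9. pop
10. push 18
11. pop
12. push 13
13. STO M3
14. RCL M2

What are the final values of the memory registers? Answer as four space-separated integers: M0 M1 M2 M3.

Answer: 0 0 18 13

Derivation:
After op 1 (push 9): stack=[9] mem=[0,0,0,0]
After op 2 (dup): stack=[9,9] mem=[0,0,0,0]
After op 3 (swap): stack=[9,9] mem=[0,0,0,0]
After op 4 (+): stack=[18] mem=[0,0,0,0]
After op 5 (STO M2): stack=[empty] mem=[0,0,18,0]
After op 6 (RCL M2): stack=[18] mem=[0,0,18,0]
After op 7 (push 8): stack=[18,8] mem=[0,0,18,0]
After op 8 (+): stack=[26] mem=[0,0,18,0]
After op 9 (pop): stack=[empty] mem=[0,0,18,0]
After op 10 (push 18): stack=[18] mem=[0,0,18,0]
After op 11 (pop): stack=[empty] mem=[0,0,18,0]
After op 12 (push 13): stack=[13] mem=[0,0,18,0]
After op 13 (STO M3): stack=[empty] mem=[0,0,18,13]
After op 14 (RCL M2): stack=[18] mem=[0,0,18,13]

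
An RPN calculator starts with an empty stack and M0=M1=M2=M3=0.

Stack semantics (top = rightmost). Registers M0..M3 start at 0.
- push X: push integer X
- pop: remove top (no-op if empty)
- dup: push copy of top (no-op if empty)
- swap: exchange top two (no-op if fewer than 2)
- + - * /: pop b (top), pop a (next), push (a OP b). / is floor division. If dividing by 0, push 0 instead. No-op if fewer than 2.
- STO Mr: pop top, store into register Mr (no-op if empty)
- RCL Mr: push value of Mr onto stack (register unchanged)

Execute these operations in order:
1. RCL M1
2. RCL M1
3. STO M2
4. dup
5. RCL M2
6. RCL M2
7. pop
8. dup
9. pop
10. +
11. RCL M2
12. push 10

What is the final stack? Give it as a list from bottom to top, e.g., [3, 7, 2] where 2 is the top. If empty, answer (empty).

After op 1 (RCL M1): stack=[0] mem=[0,0,0,0]
After op 2 (RCL M1): stack=[0,0] mem=[0,0,0,0]
After op 3 (STO M2): stack=[0] mem=[0,0,0,0]
After op 4 (dup): stack=[0,0] mem=[0,0,0,0]
After op 5 (RCL M2): stack=[0,0,0] mem=[0,0,0,0]
After op 6 (RCL M2): stack=[0,0,0,0] mem=[0,0,0,0]
After op 7 (pop): stack=[0,0,0] mem=[0,0,0,0]
After op 8 (dup): stack=[0,0,0,0] mem=[0,0,0,0]
After op 9 (pop): stack=[0,0,0] mem=[0,0,0,0]
After op 10 (+): stack=[0,0] mem=[0,0,0,0]
After op 11 (RCL M2): stack=[0,0,0] mem=[0,0,0,0]
After op 12 (push 10): stack=[0,0,0,10] mem=[0,0,0,0]

Answer: [0, 0, 0, 10]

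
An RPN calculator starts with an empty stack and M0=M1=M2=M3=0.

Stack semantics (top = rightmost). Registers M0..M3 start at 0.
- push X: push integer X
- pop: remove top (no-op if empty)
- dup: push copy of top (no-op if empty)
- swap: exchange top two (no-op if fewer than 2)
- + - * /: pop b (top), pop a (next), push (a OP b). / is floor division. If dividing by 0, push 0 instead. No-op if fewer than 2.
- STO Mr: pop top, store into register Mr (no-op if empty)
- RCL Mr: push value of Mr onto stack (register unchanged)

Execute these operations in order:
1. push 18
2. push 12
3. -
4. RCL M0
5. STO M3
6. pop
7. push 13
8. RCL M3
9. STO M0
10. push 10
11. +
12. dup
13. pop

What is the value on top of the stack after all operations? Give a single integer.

After op 1 (push 18): stack=[18] mem=[0,0,0,0]
After op 2 (push 12): stack=[18,12] mem=[0,0,0,0]
After op 3 (-): stack=[6] mem=[0,0,0,0]
After op 4 (RCL M0): stack=[6,0] mem=[0,0,0,0]
After op 5 (STO M3): stack=[6] mem=[0,0,0,0]
After op 6 (pop): stack=[empty] mem=[0,0,0,0]
After op 7 (push 13): stack=[13] mem=[0,0,0,0]
After op 8 (RCL M3): stack=[13,0] mem=[0,0,0,0]
After op 9 (STO M0): stack=[13] mem=[0,0,0,0]
After op 10 (push 10): stack=[13,10] mem=[0,0,0,0]
After op 11 (+): stack=[23] mem=[0,0,0,0]
After op 12 (dup): stack=[23,23] mem=[0,0,0,0]
After op 13 (pop): stack=[23] mem=[0,0,0,0]

Answer: 23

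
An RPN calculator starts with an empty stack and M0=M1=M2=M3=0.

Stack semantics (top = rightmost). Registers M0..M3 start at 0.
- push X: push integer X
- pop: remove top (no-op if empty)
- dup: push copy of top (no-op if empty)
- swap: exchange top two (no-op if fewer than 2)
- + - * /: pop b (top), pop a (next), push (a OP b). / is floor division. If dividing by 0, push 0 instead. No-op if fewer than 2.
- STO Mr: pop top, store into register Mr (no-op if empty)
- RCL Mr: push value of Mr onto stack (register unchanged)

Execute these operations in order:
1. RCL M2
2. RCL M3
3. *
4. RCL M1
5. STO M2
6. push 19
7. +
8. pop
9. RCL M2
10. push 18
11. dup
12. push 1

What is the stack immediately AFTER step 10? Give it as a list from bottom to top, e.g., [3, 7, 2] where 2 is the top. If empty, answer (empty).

After op 1 (RCL M2): stack=[0] mem=[0,0,0,0]
After op 2 (RCL M3): stack=[0,0] mem=[0,0,0,0]
After op 3 (*): stack=[0] mem=[0,0,0,0]
After op 4 (RCL M1): stack=[0,0] mem=[0,0,0,0]
After op 5 (STO M2): stack=[0] mem=[0,0,0,0]
After op 6 (push 19): stack=[0,19] mem=[0,0,0,0]
After op 7 (+): stack=[19] mem=[0,0,0,0]
After op 8 (pop): stack=[empty] mem=[0,0,0,0]
After op 9 (RCL M2): stack=[0] mem=[0,0,0,0]
After op 10 (push 18): stack=[0,18] mem=[0,0,0,0]

[0, 18]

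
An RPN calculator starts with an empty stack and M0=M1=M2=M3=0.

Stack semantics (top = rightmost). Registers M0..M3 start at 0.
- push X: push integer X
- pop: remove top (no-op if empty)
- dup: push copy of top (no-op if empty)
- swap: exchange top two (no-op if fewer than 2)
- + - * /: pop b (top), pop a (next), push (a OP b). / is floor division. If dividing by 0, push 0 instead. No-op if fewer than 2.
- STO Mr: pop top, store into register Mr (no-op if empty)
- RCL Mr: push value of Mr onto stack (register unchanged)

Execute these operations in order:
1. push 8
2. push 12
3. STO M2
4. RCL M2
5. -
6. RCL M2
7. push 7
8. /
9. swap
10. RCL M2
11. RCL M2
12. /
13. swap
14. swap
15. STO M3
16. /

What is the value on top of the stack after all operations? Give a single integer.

After op 1 (push 8): stack=[8] mem=[0,0,0,0]
After op 2 (push 12): stack=[8,12] mem=[0,0,0,0]
After op 3 (STO M2): stack=[8] mem=[0,0,12,0]
After op 4 (RCL M2): stack=[8,12] mem=[0,0,12,0]
After op 5 (-): stack=[-4] mem=[0,0,12,0]
After op 6 (RCL M2): stack=[-4,12] mem=[0,0,12,0]
After op 7 (push 7): stack=[-4,12,7] mem=[0,0,12,0]
After op 8 (/): stack=[-4,1] mem=[0,0,12,0]
After op 9 (swap): stack=[1,-4] mem=[0,0,12,0]
After op 10 (RCL M2): stack=[1,-4,12] mem=[0,0,12,0]
After op 11 (RCL M2): stack=[1,-4,12,12] mem=[0,0,12,0]
After op 12 (/): stack=[1,-4,1] mem=[0,0,12,0]
After op 13 (swap): stack=[1,1,-4] mem=[0,0,12,0]
After op 14 (swap): stack=[1,-4,1] mem=[0,0,12,0]
After op 15 (STO M3): stack=[1,-4] mem=[0,0,12,1]
After op 16 (/): stack=[-1] mem=[0,0,12,1]

Answer: -1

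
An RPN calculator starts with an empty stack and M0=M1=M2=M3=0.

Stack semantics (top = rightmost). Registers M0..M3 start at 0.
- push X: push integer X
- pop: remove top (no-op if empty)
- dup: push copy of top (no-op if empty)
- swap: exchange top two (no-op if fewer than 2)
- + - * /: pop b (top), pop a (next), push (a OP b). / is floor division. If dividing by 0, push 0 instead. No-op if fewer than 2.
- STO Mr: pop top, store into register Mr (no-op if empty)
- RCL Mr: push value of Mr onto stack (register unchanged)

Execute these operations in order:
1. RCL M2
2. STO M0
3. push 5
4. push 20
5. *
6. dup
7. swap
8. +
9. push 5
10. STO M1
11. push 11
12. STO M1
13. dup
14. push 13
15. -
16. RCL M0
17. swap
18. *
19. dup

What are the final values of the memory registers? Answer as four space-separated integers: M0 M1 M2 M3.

After op 1 (RCL M2): stack=[0] mem=[0,0,0,0]
After op 2 (STO M0): stack=[empty] mem=[0,0,0,0]
After op 3 (push 5): stack=[5] mem=[0,0,0,0]
After op 4 (push 20): stack=[5,20] mem=[0,0,0,0]
After op 5 (*): stack=[100] mem=[0,0,0,0]
After op 6 (dup): stack=[100,100] mem=[0,0,0,0]
After op 7 (swap): stack=[100,100] mem=[0,0,0,0]
After op 8 (+): stack=[200] mem=[0,0,0,0]
After op 9 (push 5): stack=[200,5] mem=[0,0,0,0]
After op 10 (STO M1): stack=[200] mem=[0,5,0,0]
After op 11 (push 11): stack=[200,11] mem=[0,5,0,0]
After op 12 (STO M1): stack=[200] mem=[0,11,0,0]
After op 13 (dup): stack=[200,200] mem=[0,11,0,0]
After op 14 (push 13): stack=[200,200,13] mem=[0,11,0,0]
After op 15 (-): stack=[200,187] mem=[0,11,0,0]
After op 16 (RCL M0): stack=[200,187,0] mem=[0,11,0,0]
After op 17 (swap): stack=[200,0,187] mem=[0,11,0,0]
After op 18 (*): stack=[200,0] mem=[0,11,0,0]
After op 19 (dup): stack=[200,0,0] mem=[0,11,0,0]

Answer: 0 11 0 0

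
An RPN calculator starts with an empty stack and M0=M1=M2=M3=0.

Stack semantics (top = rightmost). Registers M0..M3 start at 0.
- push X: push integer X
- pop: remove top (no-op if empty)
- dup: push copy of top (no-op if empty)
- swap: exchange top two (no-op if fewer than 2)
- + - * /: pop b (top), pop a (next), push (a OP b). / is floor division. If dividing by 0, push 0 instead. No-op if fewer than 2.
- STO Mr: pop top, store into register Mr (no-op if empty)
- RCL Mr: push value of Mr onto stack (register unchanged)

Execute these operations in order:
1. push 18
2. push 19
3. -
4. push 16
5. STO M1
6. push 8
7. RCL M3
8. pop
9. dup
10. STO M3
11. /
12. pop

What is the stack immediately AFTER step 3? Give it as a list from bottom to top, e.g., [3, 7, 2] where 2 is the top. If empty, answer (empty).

After op 1 (push 18): stack=[18] mem=[0,0,0,0]
After op 2 (push 19): stack=[18,19] mem=[0,0,0,0]
After op 3 (-): stack=[-1] mem=[0,0,0,0]

[-1]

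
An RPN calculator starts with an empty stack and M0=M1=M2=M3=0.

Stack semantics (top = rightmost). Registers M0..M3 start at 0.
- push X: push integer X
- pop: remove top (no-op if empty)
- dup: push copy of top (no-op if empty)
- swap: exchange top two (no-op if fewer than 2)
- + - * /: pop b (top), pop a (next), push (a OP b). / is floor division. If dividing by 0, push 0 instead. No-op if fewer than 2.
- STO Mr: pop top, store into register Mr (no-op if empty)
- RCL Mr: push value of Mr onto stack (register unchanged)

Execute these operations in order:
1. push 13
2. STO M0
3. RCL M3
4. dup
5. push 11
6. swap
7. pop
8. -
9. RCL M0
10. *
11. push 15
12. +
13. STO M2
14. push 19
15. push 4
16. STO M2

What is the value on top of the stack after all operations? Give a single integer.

Answer: 19

Derivation:
After op 1 (push 13): stack=[13] mem=[0,0,0,0]
After op 2 (STO M0): stack=[empty] mem=[13,0,0,0]
After op 3 (RCL M3): stack=[0] mem=[13,0,0,0]
After op 4 (dup): stack=[0,0] mem=[13,0,0,0]
After op 5 (push 11): stack=[0,0,11] mem=[13,0,0,0]
After op 6 (swap): stack=[0,11,0] mem=[13,0,0,0]
After op 7 (pop): stack=[0,11] mem=[13,0,0,0]
After op 8 (-): stack=[-11] mem=[13,0,0,0]
After op 9 (RCL M0): stack=[-11,13] mem=[13,0,0,0]
After op 10 (*): stack=[-143] mem=[13,0,0,0]
After op 11 (push 15): stack=[-143,15] mem=[13,0,0,0]
After op 12 (+): stack=[-128] mem=[13,0,0,0]
After op 13 (STO M2): stack=[empty] mem=[13,0,-128,0]
After op 14 (push 19): stack=[19] mem=[13,0,-128,0]
After op 15 (push 4): stack=[19,4] mem=[13,0,-128,0]
After op 16 (STO M2): stack=[19] mem=[13,0,4,0]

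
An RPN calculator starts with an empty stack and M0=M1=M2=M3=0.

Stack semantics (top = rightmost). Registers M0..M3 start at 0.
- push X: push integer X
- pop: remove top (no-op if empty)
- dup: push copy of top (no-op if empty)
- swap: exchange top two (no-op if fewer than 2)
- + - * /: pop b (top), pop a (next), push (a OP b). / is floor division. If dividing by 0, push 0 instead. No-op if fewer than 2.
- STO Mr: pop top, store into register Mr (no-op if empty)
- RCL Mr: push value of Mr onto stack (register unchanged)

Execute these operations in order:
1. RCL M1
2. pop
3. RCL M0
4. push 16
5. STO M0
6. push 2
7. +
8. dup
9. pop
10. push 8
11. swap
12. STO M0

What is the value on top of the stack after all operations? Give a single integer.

After op 1 (RCL M1): stack=[0] mem=[0,0,0,0]
After op 2 (pop): stack=[empty] mem=[0,0,0,0]
After op 3 (RCL M0): stack=[0] mem=[0,0,0,0]
After op 4 (push 16): stack=[0,16] mem=[0,0,0,0]
After op 5 (STO M0): stack=[0] mem=[16,0,0,0]
After op 6 (push 2): stack=[0,2] mem=[16,0,0,0]
After op 7 (+): stack=[2] mem=[16,0,0,0]
After op 8 (dup): stack=[2,2] mem=[16,0,0,0]
After op 9 (pop): stack=[2] mem=[16,0,0,0]
After op 10 (push 8): stack=[2,8] mem=[16,0,0,0]
After op 11 (swap): stack=[8,2] mem=[16,0,0,0]
After op 12 (STO M0): stack=[8] mem=[2,0,0,0]

Answer: 8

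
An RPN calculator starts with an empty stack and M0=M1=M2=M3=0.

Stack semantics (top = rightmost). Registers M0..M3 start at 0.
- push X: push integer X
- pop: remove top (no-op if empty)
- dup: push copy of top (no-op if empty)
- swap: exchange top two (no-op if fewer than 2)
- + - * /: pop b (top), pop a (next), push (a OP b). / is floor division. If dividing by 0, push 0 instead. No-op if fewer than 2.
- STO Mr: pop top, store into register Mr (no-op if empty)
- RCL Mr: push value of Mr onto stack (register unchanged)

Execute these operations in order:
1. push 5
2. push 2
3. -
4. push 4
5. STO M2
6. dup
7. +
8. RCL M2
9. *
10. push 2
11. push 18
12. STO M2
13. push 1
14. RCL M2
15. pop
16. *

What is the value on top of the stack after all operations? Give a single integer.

After op 1 (push 5): stack=[5] mem=[0,0,0,0]
After op 2 (push 2): stack=[5,2] mem=[0,0,0,0]
After op 3 (-): stack=[3] mem=[0,0,0,0]
After op 4 (push 4): stack=[3,4] mem=[0,0,0,0]
After op 5 (STO M2): stack=[3] mem=[0,0,4,0]
After op 6 (dup): stack=[3,3] mem=[0,0,4,0]
After op 7 (+): stack=[6] mem=[0,0,4,0]
After op 8 (RCL M2): stack=[6,4] mem=[0,0,4,0]
After op 9 (*): stack=[24] mem=[0,0,4,0]
After op 10 (push 2): stack=[24,2] mem=[0,0,4,0]
After op 11 (push 18): stack=[24,2,18] mem=[0,0,4,0]
After op 12 (STO M2): stack=[24,2] mem=[0,0,18,0]
After op 13 (push 1): stack=[24,2,1] mem=[0,0,18,0]
After op 14 (RCL M2): stack=[24,2,1,18] mem=[0,0,18,0]
After op 15 (pop): stack=[24,2,1] mem=[0,0,18,0]
After op 16 (*): stack=[24,2] mem=[0,0,18,0]

Answer: 2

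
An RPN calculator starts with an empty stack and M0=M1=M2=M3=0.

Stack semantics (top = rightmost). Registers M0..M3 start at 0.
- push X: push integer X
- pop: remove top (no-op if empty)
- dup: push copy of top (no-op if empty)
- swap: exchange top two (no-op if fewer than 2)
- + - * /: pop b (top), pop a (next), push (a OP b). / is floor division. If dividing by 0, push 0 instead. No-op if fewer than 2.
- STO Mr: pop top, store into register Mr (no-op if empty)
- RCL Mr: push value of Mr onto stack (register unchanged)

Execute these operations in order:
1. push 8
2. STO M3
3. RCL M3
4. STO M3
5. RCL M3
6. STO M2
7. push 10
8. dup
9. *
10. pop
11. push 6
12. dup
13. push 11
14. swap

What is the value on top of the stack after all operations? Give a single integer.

After op 1 (push 8): stack=[8] mem=[0,0,0,0]
After op 2 (STO M3): stack=[empty] mem=[0,0,0,8]
After op 3 (RCL M3): stack=[8] mem=[0,0,0,8]
After op 4 (STO M3): stack=[empty] mem=[0,0,0,8]
After op 5 (RCL M3): stack=[8] mem=[0,0,0,8]
After op 6 (STO M2): stack=[empty] mem=[0,0,8,8]
After op 7 (push 10): stack=[10] mem=[0,0,8,8]
After op 8 (dup): stack=[10,10] mem=[0,0,8,8]
After op 9 (*): stack=[100] mem=[0,0,8,8]
After op 10 (pop): stack=[empty] mem=[0,0,8,8]
After op 11 (push 6): stack=[6] mem=[0,0,8,8]
After op 12 (dup): stack=[6,6] mem=[0,0,8,8]
After op 13 (push 11): stack=[6,6,11] mem=[0,0,8,8]
After op 14 (swap): stack=[6,11,6] mem=[0,0,8,8]

Answer: 6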